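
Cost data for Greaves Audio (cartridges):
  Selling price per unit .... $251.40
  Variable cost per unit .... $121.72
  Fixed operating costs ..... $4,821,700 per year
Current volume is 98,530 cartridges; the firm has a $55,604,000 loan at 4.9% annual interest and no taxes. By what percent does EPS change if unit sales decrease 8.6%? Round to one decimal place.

-21.0%

Contribution at this volume is 98,530 × $129.68 = $12,777,370.40.
Subtracting fixed costs: EBIT = $12,777,370.40 − $4,821,700 = $7,955,670.40.
After interest of $2,724,596.00, pre-tax earnings = $5,231,074.40.
DCL = total CM / (EBIT − I) = $12,777,370.40 / $5,231,074.40 = 2.4426.
EPS therefore changes by 2.4426 × (-8.6%) = -21.0%.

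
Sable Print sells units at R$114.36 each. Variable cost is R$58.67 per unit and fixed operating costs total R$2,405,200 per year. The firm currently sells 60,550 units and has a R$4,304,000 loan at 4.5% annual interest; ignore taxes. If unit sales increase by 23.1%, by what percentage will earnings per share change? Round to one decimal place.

At 60,550 units, contribution = 60,550 × R$55.69 = R$3,372,029.50.
EBIT = R$3,372,029.50 − R$2,405,200 = R$966,829.50.
Interest = R$193,680.00, so EBIT − I = R$773,149.50.
Degree of combined leverage = contribution ÷ (EBIT − I) = R$3,372,029.50 ÷ R$773,149.50 = 4.3614.
%ΔEPS = DCL × %ΔSales = 4.3614 × +23.1% = +100.7%.

+100.7%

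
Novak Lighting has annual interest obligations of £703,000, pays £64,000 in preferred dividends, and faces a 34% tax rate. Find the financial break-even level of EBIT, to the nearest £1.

£799,970

Grossing the preferred dividend up to pre-tax terms: £64,000 / (1 − 0.34) = £96,969.70.
EPS = 0 when EBIT covers interest plus the pre-tax preferred burden: £703,000 + £96,969.70 = £799,969.70.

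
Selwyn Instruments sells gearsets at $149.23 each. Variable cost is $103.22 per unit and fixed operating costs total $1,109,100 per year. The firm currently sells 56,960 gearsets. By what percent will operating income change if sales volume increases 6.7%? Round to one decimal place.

+11.6%

At 56,960 units, contribution = 56,960 × $46.01 = $2,620,729.60.
Operating income = contribution − fixed costs = $2,620,729.60 − $1,109,100 = $1,511,629.60.
Degree of operating leverage = $2,620,729.60 / $1,511,629.60 = 1.7337.
%ΔEBIT = DOL × %ΔSales = 1.7337 × +6.7% = +11.6%.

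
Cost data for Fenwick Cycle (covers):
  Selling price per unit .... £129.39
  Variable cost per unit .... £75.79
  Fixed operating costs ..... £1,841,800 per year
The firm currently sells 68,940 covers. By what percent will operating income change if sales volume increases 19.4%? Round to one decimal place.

Total contribution margin = 68,940 × £53.60 = £3,695,184.00.
EBIT = £3,695,184.00 − £1,841,800 = £1,853,384.00.
Degree of operating leverage = £3,695,184.00 / £1,853,384.00 = 1.9937.
So EBIT moves 1.9937 × (+19.4%) = +38.7%.

+38.7%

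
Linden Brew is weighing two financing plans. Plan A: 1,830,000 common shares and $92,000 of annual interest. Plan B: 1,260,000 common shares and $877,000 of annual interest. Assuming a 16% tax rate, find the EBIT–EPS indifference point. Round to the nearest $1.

At indifference, (EBIT − 92,000)(1 − t)/1,830,000 = (EBIT − 877,000)(1 − t)/1,260,000.
The (1 − t) factor cancels: (EBIT − 92,000) × 1,260,000 = (EBIT − 877,000) × 1,830,000.
Solving, EBIT = (877,000·1,830,000 − 92,000·1,260,000) / (1,830,000 − 1,260,000) = 1,488,990,000,000 / 570,000 = 2,612,263.16.

$2,612,263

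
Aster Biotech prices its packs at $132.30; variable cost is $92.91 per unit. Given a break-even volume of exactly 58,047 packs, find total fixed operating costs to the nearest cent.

Contribution margin per unit = $132.30 − $92.91 = $39.39.
Fixed costs = break-even units × CM = 58,047 × $39.39 = $2,286,471.33.

$2,286,471.33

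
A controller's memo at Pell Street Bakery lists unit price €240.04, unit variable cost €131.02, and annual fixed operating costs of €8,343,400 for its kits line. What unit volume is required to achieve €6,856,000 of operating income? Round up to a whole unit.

139,419 kits

Each unit contributes €240.04 − €131.02 = €109.02.
Units = (FC + target) / CM = (€8,343,400 + €6,856,000) / €109.02 = 139,418.46, so 139,419 kits.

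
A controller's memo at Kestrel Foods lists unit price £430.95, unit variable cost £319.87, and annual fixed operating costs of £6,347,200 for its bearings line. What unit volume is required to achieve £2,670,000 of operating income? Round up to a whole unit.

81,178 bearings

Each unit contributes £430.95 − £319.87 = £111.08.
Need Q such that Q × £111.08 − £6,347,200 = £2,670,000, i.e. Q = £9,017,200 / £111.08 = 81,177.53 → 81,178.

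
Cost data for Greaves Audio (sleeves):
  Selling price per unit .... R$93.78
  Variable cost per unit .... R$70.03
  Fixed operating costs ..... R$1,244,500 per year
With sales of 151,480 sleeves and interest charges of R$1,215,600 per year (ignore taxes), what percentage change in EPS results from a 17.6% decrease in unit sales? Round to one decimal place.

-55.7%

Total contribution margin = 151,480 × R$23.75 = R$3,597,650.00.
Subtracting fixed costs: EBIT = R$3,597,650.00 − R$1,244,500 = R$2,353,150.00.
After interest of R$1,215,600.00, pre-tax earnings = R$1,137,550.00.
DCL = total CM / (EBIT − I) = R$3,597,650.00 / R$1,137,550.00 = 3.1626.
EPS therefore changes by 3.1626 × (-17.6%) = -55.7%.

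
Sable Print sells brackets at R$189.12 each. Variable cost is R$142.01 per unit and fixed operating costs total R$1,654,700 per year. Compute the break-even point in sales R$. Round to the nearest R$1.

CM per unit = R$189.12 − R$142.01 = R$47.11; CM ratio = R$47.11 / R$189.12 = 0.2491.
Break-even sales = FC ÷ CM ratio = R$1,654,700 × R$189.12 / R$47.11 = R$6,642,684.

R$6,642,684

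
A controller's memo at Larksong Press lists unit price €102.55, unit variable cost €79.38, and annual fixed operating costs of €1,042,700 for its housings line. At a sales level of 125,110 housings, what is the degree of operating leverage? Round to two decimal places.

Total contribution margin = 125,110 × €23.17 = €2,898,798.70.
EBIT = €2,898,798.70 − €1,042,700 = €1,856,098.70.
So DOL = total CM / EBIT = €2,898,798.70 / €1,856,098.70 = 1.5618.

1.56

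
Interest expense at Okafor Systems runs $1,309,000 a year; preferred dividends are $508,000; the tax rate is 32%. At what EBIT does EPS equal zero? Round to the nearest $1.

Preferred dividends are paid after tax, so their pre-tax equivalent is $508,000 ÷ (1 − 0.32) = $747,058.82.
EPS = 0 when EBIT covers interest plus the pre-tax preferred burden: $1,309,000 + $747,058.82 = $2,056,058.82.

$2,056,059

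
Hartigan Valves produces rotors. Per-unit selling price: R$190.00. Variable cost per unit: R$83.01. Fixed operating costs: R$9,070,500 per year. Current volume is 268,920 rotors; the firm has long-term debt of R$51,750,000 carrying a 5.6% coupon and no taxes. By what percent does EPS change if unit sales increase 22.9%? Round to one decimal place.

+39.2%

At 268,920 units, contribution = 268,920 × R$106.99 = R$28,771,750.80.
Subtracting fixed costs: EBIT = R$28,771,750.80 − R$9,070,500 = R$19,701,250.80.
Interest = R$2,898,000.00, so EBIT − I = R$16,803,250.80.
DCL = total CM / (EBIT − I) = R$28,771,750.80 / R$16,803,250.80 = 1.7123.
%ΔEPS = DCL × %ΔSales = 1.7123 × +22.9% = +39.2%.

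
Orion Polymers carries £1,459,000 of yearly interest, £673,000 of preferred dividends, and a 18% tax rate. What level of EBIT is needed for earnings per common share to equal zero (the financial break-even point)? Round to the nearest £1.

£2,279,732

Preferred dividends are paid after tax, so their pre-tax equivalent is £673,000 ÷ (1 − 0.18) = £820,731.71.
Financial break-even EBIT = interest + D_p ÷ (1 − t) = £1,459,000 + £820,731.71 = £2,279,731.71.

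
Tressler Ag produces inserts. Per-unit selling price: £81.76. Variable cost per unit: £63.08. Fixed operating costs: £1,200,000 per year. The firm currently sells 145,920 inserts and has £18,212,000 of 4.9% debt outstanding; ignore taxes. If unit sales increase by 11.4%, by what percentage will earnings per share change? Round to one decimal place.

+49.1%

Total contribution margin = 145,920 × £18.68 = £2,725,785.60.
EBIT = £2,725,785.60 − £1,200,000 = £1,525,785.60.
After interest of £892,388.00, pre-tax earnings = £633,397.60.
Degree of combined leverage = contribution ÷ (EBIT − I) = £2,725,785.60 ÷ £633,397.60 = 4.3034.
EPS therefore changes by 4.3034 × (+11.4%) = +49.1%.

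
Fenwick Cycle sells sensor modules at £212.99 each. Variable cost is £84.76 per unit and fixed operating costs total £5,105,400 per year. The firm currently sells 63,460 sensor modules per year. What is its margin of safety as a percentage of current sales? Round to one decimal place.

Each unit contributes £212.99 − £84.76 = £128.23. Break-even units = £5,105,400 ÷ £128.23 = 39,814.40; break-even revenue = 39,814.40 × £212.99 = £8,480,068.21.
Current sales = 63,460 × £212.99 = £13,516,345.40.
Margin of safety = (£13,516,345.40 − £8,480,068.21) ÷ £13,516,345.40 = 37.3%.

37.3%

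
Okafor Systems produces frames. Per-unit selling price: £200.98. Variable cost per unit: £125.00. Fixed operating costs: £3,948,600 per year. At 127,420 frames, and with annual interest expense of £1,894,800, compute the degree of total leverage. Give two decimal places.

2.52

Total contribution margin = 127,420 × £75.98 = £9,681,371.60.
Subtracting fixed costs: EBIT = £9,681,371.60 − £3,948,600 = £5,732,771.60. Interest = £1,894,800.00, so EBIT − I = £3,837,971.60.
DCL = contribution ÷ (EBIT − I) = £9,681,371.60 ÷ £3,837,971.60 = 2.5225.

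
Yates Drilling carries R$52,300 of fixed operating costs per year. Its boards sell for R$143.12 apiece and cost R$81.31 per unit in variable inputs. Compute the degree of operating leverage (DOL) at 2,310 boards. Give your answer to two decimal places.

At 2,310 units, contribution = 2,310 × R$61.81 = R$142,781.10.
EBIT = R$142,781.10 − R$52,300 = R$90,481.10.
Degree of operating leverage = R$142,781.10 / R$90,481.10 = 1.5780.

1.58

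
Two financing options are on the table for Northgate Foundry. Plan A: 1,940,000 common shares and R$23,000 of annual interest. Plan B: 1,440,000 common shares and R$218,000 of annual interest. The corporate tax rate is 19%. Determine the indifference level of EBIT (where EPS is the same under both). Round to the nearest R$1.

Set EPS_A = EPS_B: (EBIT − R$23,000)(1 − 0.19) ÷ 1,940,000 = (EBIT − R$218,000)(1 − 0.19) ÷ 1,440,000.
Cancelling (1 − t) and cross-multiplying: 1,440,000·(EBIT − 23,000) = 1,940,000·(EBIT − 218,000).
Solving, EBIT = (218,000·1,940,000 − 23,000·1,440,000) / (1,940,000 − 1,440,000) = 389,800,000,000 / 500,000 = 779,600.00.

R$779,600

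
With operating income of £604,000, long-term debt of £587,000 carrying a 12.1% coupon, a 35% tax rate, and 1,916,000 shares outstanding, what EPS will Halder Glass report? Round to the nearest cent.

£0.18

Pre-tax income = £604,000 − £71,027.00 = £532,973.00.
Net income = £532,973.00 × (1 − 0.35) = £346,432.45.
EPS = £346,432.45 ÷ 1,916,000 = £0.18.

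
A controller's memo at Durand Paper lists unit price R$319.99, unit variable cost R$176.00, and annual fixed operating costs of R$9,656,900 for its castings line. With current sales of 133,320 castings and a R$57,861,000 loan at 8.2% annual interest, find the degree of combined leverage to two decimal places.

4.00

Contribution at this volume is 133,320 × R$143.99 = R$19,196,746.80.
Subtracting fixed costs: EBIT = R$19,196,746.80 − R$9,656,900 = R$9,539,846.80. Interest = R$4,744,602.00.
DOL = R$19,196,746.80 ÷ R$9,539,846.80 = 2.0123; DFL = R$9,539,846.80 ÷ R$4,795,244.80 = 1.9894.
DCL = DOL × DFL = 2.0123 × 1.9894 = 4.0033.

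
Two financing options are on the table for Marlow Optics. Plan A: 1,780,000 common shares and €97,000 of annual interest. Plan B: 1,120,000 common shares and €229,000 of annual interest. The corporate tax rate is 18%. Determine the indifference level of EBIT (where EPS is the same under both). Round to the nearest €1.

€453,000

At indifference, (EBIT − 97,000)(1 − t)/1,780,000 = (EBIT − 229,000)(1 − t)/1,120,000.
The (1 − t) factor cancels: (EBIT − 97,000) × 1,120,000 = (EBIT − 229,000) × 1,780,000.
EBIT × (1,780,000 − 1,120,000) = 229,000 × 1,780,000 − 97,000 × 1,120,000 = 298,980,000,000, so EBIT = 298,980,000,000 ÷ 660,000 = 453,000.00.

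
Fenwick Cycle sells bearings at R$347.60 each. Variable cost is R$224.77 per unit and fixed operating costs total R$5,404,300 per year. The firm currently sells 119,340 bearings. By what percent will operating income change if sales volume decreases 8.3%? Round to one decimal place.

Total contribution margin = 119,340 × R$122.83 = R$14,658,532.20.
Operating income = contribution − fixed costs = R$14,658,532.20 − R$5,404,300 = R$9,254,232.20.
Degree of operating leverage = R$14,658,532.20 / R$9,254,232.20 = 1.5840.
%ΔEBIT = DOL × %ΔSales = 1.5840 × -8.3% = -13.1%.

-13.1%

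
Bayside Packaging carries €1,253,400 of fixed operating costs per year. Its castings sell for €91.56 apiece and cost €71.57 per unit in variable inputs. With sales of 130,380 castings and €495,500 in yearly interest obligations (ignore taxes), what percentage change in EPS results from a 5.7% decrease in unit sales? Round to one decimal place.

Total contribution margin = 130,380 × €19.99 = €2,606,296.20.
Operating income = contribution − fixed costs = €2,606,296.20 − €1,253,400 = €1,352,896.20.
Interest = €495,500.00, so EBIT − I = €857,396.20.
Degree of combined leverage = contribution ÷ (EBIT − I) = €2,606,296.20 ÷ €857,396.20 = 3.0398.
%ΔEPS = DCL × %ΔSales = 3.0398 × -5.7% = -17.3%.

-17.3%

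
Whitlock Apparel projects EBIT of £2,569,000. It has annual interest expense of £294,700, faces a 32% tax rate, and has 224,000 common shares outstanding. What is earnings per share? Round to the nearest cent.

Interest = £294,700.00, so EBT = £2,569,000 − £294,700.00 = £2,274,300.00.
After tax at 32%: net income = £2,274,300.00 × 0.68 = £1,546,524.00.
Per share: £1,546,524.00 / 224,000 shares = £6.90.

£6.90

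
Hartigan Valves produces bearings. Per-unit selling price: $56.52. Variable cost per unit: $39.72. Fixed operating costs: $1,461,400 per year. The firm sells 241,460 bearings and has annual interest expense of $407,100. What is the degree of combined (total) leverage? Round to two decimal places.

1.85

Total contribution margin = 241,460 × $16.80 = $4,056,528.00.
EBIT = $4,056,528.00 − $1,461,400 = $2,595,128.00. Interest = $407,100.00, so EBIT − I = $2,188,028.00.
Degree of total leverage = total CM / (EBIT − interest) = $4,056,528.00 / $2,188,028.00 = 1.8540.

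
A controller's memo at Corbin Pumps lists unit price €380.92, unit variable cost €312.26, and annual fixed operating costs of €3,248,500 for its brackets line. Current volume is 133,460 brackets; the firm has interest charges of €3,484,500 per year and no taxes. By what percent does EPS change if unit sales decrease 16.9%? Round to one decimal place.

Total contribution margin = 133,460 × €68.66 = €9,163,363.60.
EBIT = €9,163,363.60 − €3,248,500 = €5,914,863.60.
After interest of €3,484,500.00, pre-tax earnings = €2,430,363.60.
DCL = total CM / (EBIT − I) = €9,163,363.60 / €2,430,363.60 = 3.7704.
EPS therefore changes by 3.7704 × (-16.9%) = -63.7%.

-63.7%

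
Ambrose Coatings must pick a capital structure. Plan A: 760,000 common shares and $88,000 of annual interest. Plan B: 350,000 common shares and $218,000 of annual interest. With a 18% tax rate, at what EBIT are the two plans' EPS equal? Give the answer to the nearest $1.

$328,976

Set EPS_A = EPS_B: (EBIT − $88,000)(1 − 0.18) ÷ 760,000 = (EBIT − $218,000)(1 − 0.18) ÷ 350,000.
Cancelling (1 − t) and cross-multiplying: 350,000·(EBIT − 88,000) = 760,000·(EBIT − 218,000).
Solving, EBIT = (218,000·760,000 − 88,000·350,000) / (760,000 − 350,000) = 134,880,000,000 / 410,000 = 328,975.61.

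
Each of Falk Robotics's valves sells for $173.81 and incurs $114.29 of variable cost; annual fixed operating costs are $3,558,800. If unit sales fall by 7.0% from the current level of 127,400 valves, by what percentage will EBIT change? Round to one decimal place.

Total contribution margin = 127,400 × $59.52 = $7,582,848.00.
EBIT = $7,582,848.00 − $3,558,800 = $4,024,048.00.
DOL = contribution ÷ EBIT = $7,582,848.00 ÷ $4,024,048.00 = 1.8844.
Operating income changes by 1.8844 × -7.0% = -13.2%.

-13.2%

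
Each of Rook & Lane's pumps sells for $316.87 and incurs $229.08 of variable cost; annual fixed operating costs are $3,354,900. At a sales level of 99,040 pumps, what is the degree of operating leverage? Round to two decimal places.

Total contribution margin = 99,040 × $87.79 = $8,694,721.60.
Subtracting fixed costs: EBIT = $8,694,721.60 − $3,354,900 = $5,339,821.60.
DOL = contribution ÷ EBIT = $8,694,721.60 ÷ $5,339,821.60 = 1.6283.

1.63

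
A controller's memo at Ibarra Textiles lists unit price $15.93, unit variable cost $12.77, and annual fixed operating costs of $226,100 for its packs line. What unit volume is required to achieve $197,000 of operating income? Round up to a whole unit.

Each unit contributes $15.93 − $12.77 = $3.16.
Need Q such that Q × $3.16 − $226,100 = $197,000, i.e. Q = $423,100 / $3.16 = 133,892.41 → 133,893.

133,893 packs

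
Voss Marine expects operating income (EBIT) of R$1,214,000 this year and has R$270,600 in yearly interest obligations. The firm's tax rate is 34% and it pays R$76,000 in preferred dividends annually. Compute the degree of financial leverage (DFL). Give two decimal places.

1.47

Annual interest charges come to R$270,600.00.
Pre-tax preferred-dividend burden = R$76,000 ÷ (1 − 0.34) = R$115,151.52.
DFL = EBIT ÷ [EBIT − I − D_p/(1−t)] = R$1,214,000 ÷ [R$1,214,000 − R$270,600.00 − R$115,151.52] = R$1,214,000 ÷ R$828,248.48 = 1.4657.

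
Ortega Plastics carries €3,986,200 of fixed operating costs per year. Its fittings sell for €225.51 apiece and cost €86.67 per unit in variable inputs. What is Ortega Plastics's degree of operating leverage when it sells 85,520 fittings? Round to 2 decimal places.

1.51

Total contribution margin = 85,520 × €138.84 = €11,873,596.80.
Subtracting fixed costs: EBIT = €11,873,596.80 − €3,986,200 = €7,887,396.80.
DOL = contribution ÷ EBIT = €11,873,596.80 ÷ €7,887,396.80 = 1.5054.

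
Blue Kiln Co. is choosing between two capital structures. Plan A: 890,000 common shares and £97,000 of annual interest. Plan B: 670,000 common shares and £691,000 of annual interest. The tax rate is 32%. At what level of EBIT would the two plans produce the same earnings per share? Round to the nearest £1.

Set EPS_A = EPS_B: (EBIT − £97,000)(1 − 0.32) ÷ 890,000 = (EBIT − £691,000)(1 − 0.32) ÷ 670,000.
Cancelling (1 − t) and cross-multiplying: 670,000·(EBIT − 97,000) = 890,000·(EBIT − 691,000).
EBIT × (890,000 − 670,000) = 691,000 × 890,000 − 97,000 × 670,000 = 550,000,000,000, so EBIT = 550,000,000,000 ÷ 220,000 = 2,500,000.00.

£2,500,000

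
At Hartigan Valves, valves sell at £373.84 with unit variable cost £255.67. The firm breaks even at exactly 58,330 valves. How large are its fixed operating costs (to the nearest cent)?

Unit CM = price − variable cost = £373.84 − £255.67 = £118.17.
Fixed costs = break-even units × CM = 58,330 × £118.17 = £6,892,856.10.

£6,892,856.10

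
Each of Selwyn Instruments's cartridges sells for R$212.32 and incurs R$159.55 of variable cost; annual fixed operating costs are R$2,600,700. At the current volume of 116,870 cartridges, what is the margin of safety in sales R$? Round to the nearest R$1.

R$14,349,927

Each unit contributes R$212.32 − R$159.55 = R$52.77. Break-even units = R$2,600,700 ÷ R$52.77 = 49,283.68; break-even revenue = 49,283.68 × R$212.32 = R$10,463,911.77.
Actual sales revenue = 116,870 × R$212.32 = R$24,813,838.40.
Margin of safety = R$24,813,838.40 − R$10,463,911.77 = R$14,349,927.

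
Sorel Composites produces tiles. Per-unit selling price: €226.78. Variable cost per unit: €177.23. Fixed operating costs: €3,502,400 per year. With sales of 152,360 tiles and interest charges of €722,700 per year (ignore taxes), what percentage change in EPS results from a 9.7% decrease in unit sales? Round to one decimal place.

-22.0%

Total contribution margin = 152,360 × €49.55 = €7,549,438.00.
Subtracting fixed costs: EBIT = €7,549,438.00 − €3,502,400 = €4,047,038.00.
Interest = €722,700.00, so EBIT − I = €3,324,338.00.
DCL = total CM / (EBIT − I) = €7,549,438.00 / €3,324,338.00 = 2.2710.
%ΔEPS = DCL × %ΔSales = 2.2710 × -9.7% = -22.0%.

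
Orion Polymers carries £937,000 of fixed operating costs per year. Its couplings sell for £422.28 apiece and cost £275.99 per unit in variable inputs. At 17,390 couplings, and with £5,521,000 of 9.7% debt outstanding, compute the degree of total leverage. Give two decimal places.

2.37

Contribution at this volume is 17,390 × £146.29 = £2,543,983.10.
Operating income = contribution − fixed costs = £2,543,983.10 − £937,000 = £1,606,983.10. Interest = £535,537.00.
DOL = £2,543,983.10 ÷ £1,606,983.10 = 1.5831; DFL = £1,606,983.10 ÷ £1,071,446.10 = 1.4998.
Combined leverage = 1.5831 × 1.4998 = 2.3743.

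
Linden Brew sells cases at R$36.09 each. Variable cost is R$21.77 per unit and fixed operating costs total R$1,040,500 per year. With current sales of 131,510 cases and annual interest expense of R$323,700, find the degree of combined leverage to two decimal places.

At 131,510 units, contribution = 131,510 × R$14.32 = R$1,883,223.20.
Operating income = contribution − fixed costs = R$1,883,223.20 − R$1,040,500 = R$842,723.20. Interest = R$323,700.00, so EBIT − I = R$519,023.20.
DCL = contribution ÷ (EBIT − I) = R$1,883,223.20 ÷ R$519,023.20 = 3.6284.

3.63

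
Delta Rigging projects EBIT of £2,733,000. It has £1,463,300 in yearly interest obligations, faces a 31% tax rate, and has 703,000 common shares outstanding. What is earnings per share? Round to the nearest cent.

Pre-tax income = £2,733,000 − £1,463,300.00 = £1,269,700.00.
Net income = £1,269,700.00 × (1 − 0.31) = £876,093.00.
EPS = £876,093.00 ÷ 703,000 = £1.25.

£1.25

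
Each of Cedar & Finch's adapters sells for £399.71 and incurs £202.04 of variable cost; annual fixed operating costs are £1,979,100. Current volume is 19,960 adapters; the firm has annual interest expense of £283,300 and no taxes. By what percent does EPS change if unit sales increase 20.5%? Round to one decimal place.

Contribution at this volume is 19,960 × £197.67 = £3,945,493.20.
EBIT = £3,945,493.20 − £1,979,100 = £1,966,393.20.
Interest = £283,300.00, so EBIT − I = £1,683,093.20.
DCL = total CM / (EBIT − I) = £3,945,493.20 / £1,683,093.20 = 2.3442.
EPS therefore changes by 2.3442 × (+20.5%) = +48.1%.

+48.1%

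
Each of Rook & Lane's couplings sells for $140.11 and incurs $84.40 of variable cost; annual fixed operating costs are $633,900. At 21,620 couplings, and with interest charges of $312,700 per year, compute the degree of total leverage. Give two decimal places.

4.67

At 21,620 units, contribution = 21,620 × $55.71 = $1,204,450.20.
EBIT = $1,204,450.20 − $633,900 = $570,550.20. Interest = $312,700.00, so EBIT − I = $257,850.20.
DCL = contribution ÷ (EBIT − I) = $1,204,450.20 ÷ $257,850.20 = 4.6711.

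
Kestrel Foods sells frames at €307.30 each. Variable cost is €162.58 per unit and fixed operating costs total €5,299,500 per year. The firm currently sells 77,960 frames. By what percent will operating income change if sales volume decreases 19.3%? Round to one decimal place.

-36.4%

Contribution at this volume is 77,960 × €144.72 = €11,282,371.20.
Operating income = contribution − fixed costs = €11,282,371.20 − €5,299,500 = €5,982,871.20.
Degree of operating leverage = €11,282,371.20 / €5,982,871.20 = 1.8858.
Operating income changes by 1.8858 × -19.3% = -36.4%.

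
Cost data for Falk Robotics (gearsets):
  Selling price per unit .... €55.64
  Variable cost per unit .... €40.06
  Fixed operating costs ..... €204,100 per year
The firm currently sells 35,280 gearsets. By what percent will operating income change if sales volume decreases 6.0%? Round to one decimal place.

-9.5%

Contribution at this volume is 35,280 × €15.58 = €549,662.40.
Subtracting fixed costs: EBIT = €549,662.40 − €204,100 = €345,562.40.
So DOL = total CM / EBIT = €549,662.40 / €345,562.40 = 1.5906.
Operating income changes by 1.5906 × -6.0% = -9.5%.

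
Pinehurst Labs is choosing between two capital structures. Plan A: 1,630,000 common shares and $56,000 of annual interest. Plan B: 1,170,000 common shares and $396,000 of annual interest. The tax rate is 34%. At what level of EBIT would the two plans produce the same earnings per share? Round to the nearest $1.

$1,260,783

Set EPS_A = EPS_B: (EBIT − $56,000)(1 − 0.34) ÷ 1,630,000 = (EBIT − $396,000)(1 − 0.34) ÷ 1,170,000.
The (1 − t) factor cancels: (EBIT − 56,000) × 1,170,000 = (EBIT − 396,000) × 1,630,000.
Solving, EBIT = (396,000·1,630,000 − 56,000·1,170,000) / (1,630,000 − 1,170,000) = 579,960,000,000 / 460,000 = 1,260,782.61.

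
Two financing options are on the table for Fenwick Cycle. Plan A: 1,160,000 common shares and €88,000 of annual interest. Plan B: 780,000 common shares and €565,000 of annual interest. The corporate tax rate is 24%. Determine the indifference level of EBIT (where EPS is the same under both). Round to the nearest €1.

€1,544,105

Set EPS_A = EPS_B: (EBIT − €88,000)(1 − 0.24) ÷ 1,160,000 = (EBIT − €565,000)(1 − 0.24) ÷ 780,000.
Cancelling (1 − t) and cross-multiplying: 780,000·(EBIT − 88,000) = 1,160,000·(EBIT − 565,000).
EBIT × (1,160,000 − 780,000) = 565,000 × 1,160,000 − 88,000 × 780,000 = 586,760,000,000, so EBIT = 586,760,000,000 ÷ 380,000 = 1,544,105.26.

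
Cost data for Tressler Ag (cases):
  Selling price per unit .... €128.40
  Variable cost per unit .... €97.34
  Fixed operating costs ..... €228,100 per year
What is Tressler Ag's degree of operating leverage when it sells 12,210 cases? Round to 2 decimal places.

At 12,210 units, contribution = 12,210 × €31.06 = €379,242.60.
Subtracting fixed costs: EBIT = €379,242.60 − €228,100 = €151,142.60.
DOL = contribution ÷ EBIT = €379,242.60 ÷ €151,142.60 = 2.5092.

2.51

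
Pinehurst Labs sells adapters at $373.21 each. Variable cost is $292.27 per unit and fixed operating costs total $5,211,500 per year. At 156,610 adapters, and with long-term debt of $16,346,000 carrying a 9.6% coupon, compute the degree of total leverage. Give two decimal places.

Contribution at this volume is 156,610 × $80.94 = $12,676,013.40.
Subtracting fixed costs: EBIT = $12,676,013.40 − $5,211,500 = $7,464,513.40. Interest = $1,569,216.00.
DOL = $12,676,013.40 ÷ $7,464,513.40 = 1.6982; DFL = $7,464,513.40 ÷ $5,895,297.40 = 1.2662.
DCL = DOL × DFL = 1.6982 × 1.2662 = 2.1503.

2.15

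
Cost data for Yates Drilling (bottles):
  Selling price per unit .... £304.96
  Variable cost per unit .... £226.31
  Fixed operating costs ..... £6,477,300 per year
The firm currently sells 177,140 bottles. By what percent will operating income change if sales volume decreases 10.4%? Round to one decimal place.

At 177,140 units, contribution = 177,140 × £78.65 = £13,932,061.00.
EBIT = £13,932,061.00 − £6,477,300 = £7,454,761.00.
So DOL = total CM / EBIT = £13,932,061.00 / £7,454,761.00 = 1.8689.
So EBIT moves 1.8689 × (-10.4%) = -19.4%.

-19.4%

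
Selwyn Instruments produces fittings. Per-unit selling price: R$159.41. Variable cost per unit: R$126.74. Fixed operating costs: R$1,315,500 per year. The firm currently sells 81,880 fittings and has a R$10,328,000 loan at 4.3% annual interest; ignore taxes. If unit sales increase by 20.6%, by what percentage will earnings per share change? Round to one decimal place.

+60.2%

Contribution at this volume is 81,880 × R$32.67 = R$2,675,019.60.
EBIT = R$2,675,019.60 − R$1,315,500 = R$1,359,519.60.
Interest = R$444,104.00, so EBIT − I = R$915,415.60.
DCL = total CM / (EBIT − I) = R$2,675,019.60 / R$915,415.60 = 2.9222.
%ΔEPS = DCL × %ΔSales = 2.9222 × +20.6% = +60.2%.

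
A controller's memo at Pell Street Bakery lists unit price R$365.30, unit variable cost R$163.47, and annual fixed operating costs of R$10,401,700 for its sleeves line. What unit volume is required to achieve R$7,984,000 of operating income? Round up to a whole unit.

Contribution margin per unit = R$365.30 − R$163.47 = R$201.83.
Required volume = (fixed costs + target profit) ÷ CM = (R$10,401,700 + R$7,984,000) ÷ R$201.83 = 91,094.98, so 91,095 sleeves.

91,095 sleeves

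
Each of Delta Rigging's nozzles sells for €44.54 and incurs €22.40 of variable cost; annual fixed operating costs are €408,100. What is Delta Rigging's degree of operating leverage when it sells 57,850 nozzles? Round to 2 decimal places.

1.47

Total contribution margin = 57,850 × €22.14 = €1,280,799.00.
Operating income = contribution − fixed costs = €1,280,799.00 − €408,100 = €872,699.00.
Degree of operating leverage = €1,280,799.00 / €872,699.00 = 1.4676.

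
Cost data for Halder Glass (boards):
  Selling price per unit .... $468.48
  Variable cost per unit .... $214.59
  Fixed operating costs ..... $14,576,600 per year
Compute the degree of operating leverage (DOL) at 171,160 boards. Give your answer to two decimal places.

At 171,160 units, contribution = 171,160 × $253.89 = $43,455,812.40.
EBIT = $43,455,812.40 − $14,576,600 = $28,879,212.40.
So DOL = total CM / EBIT = $43,455,812.40 / $28,879,212.40 = 1.5047.

1.50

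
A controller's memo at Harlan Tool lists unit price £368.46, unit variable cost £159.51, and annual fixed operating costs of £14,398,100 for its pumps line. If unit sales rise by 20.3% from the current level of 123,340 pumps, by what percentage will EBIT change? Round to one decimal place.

+46.0%

Contribution at this volume is 123,340 × £208.95 = £25,771,893.00.
EBIT = £25,771,893.00 − £14,398,100 = £11,373,793.00.
So DOL = total CM / EBIT = £25,771,893.00 / £11,373,793.00 = 2.2659.
So EBIT moves 2.2659 × (+20.3%) = +46.0%.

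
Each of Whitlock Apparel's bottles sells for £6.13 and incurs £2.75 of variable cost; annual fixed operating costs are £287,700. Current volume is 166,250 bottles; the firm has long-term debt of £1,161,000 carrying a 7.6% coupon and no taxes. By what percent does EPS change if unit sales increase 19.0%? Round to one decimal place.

Total contribution margin = 166,250 × £3.38 = £561,925.00.
Subtracting fixed costs: EBIT = £561,925.00 − £287,700 = £274,225.00.
Interest = £88,236.00, so EBIT − I = £185,989.00.
DCL = total CM / (EBIT − I) = £561,925.00 / £185,989.00 = 3.0213.
%ΔEPS = DCL × %ΔSales = 3.0213 × +19.0% = +57.4%.

+57.4%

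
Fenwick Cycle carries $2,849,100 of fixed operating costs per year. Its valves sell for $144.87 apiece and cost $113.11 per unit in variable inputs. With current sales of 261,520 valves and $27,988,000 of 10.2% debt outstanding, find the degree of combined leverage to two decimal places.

3.19

Total contribution margin = 261,520 × $31.76 = $8,305,875.20.
EBIT = $8,305,875.20 − $2,849,100 = $5,456,775.20. Interest = $2,854,776.00.
DOL = $8,305,875.20 ÷ $5,456,775.20 = 1.5221; DFL = $5,456,775.20 ÷ $2,601,999.20 = 2.0971.
Combined leverage = 1.5221 × 2.0971 = 3.1920.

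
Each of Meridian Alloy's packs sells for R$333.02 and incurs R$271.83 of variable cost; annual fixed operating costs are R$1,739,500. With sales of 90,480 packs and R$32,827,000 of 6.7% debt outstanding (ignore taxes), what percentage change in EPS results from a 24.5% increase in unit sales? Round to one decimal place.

Total contribution margin = 90,480 × R$61.19 = R$5,536,471.20.
Subtracting fixed costs: EBIT = R$5,536,471.20 − R$1,739,500 = R$3,796,971.20.
Interest = R$2,199,409.00, so EBIT − I = R$1,597,562.20.
Degree of combined leverage = contribution ÷ (EBIT − I) = R$5,536,471.20 ÷ R$1,597,562.20 = 3.4656.
%ΔEPS = DCL × %ΔSales = 3.4656 × +24.5% = +84.9%.

+84.9%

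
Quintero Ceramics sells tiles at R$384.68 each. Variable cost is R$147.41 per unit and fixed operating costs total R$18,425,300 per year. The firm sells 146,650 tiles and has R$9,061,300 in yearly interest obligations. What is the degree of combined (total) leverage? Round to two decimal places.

Contribution at this volume is 146,650 × R$237.27 = R$34,795,645.50.
Subtracting fixed costs: EBIT = R$34,795,645.50 − R$18,425,300 = R$16,370,345.50. Interest = R$9,061,300.00.
DOL = R$34,795,645.50 ÷ R$16,370,345.50 = 2.1255; DFL = R$16,370,345.50 ÷ R$7,309,045.50 = 2.2397.
Combined leverage = 2.1255 × 2.2397 = 4.7605.

4.76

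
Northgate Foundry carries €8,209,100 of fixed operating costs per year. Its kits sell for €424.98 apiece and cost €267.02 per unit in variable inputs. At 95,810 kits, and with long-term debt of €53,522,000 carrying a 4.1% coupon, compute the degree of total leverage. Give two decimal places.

3.20

Contribution at this volume is 95,810 × €157.96 = €15,134,147.60.
Subtracting fixed costs: EBIT = €15,134,147.60 − €8,209,100 = €6,925,047.60. Interest = €2,194,402.00, so EBIT − I = €4,730,645.60.
Degree of total leverage = total CM / (EBIT − interest) = €15,134,147.60 / €4,730,645.60 = 3.1992.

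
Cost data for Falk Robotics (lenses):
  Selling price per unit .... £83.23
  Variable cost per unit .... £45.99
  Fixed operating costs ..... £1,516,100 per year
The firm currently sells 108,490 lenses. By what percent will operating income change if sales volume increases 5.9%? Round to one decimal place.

At 108,490 units, contribution = 108,490 × £37.24 = £4,040,167.60.
Subtracting fixed costs: EBIT = £4,040,167.60 − £1,516,100 = £2,524,067.60.
So DOL = total CM / EBIT = £4,040,167.60 / £2,524,067.60 = 1.6007.
Operating income changes by 1.6007 × +5.9% = +9.4%.

+9.4%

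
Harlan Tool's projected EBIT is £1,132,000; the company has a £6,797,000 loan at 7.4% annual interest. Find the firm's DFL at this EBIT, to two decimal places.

1.80

Interest = £502,978.00.
DFL = EBIT ÷ (EBIT − I) = £1,132,000 ÷ (£1,132,000 − £502,978.00) = £1,132,000 ÷ £629,022.00 = 1.7996.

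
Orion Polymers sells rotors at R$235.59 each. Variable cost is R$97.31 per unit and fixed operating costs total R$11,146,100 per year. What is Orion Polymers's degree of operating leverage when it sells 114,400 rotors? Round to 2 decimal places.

3.39

Contribution at this volume is 114,400 × R$138.28 = R$15,819,232.00.
Subtracting fixed costs: EBIT = R$15,819,232.00 − R$11,146,100 = R$4,673,132.00.
So DOL = total CM / EBIT = R$15,819,232.00 / R$4,673,132.00 = 3.3851.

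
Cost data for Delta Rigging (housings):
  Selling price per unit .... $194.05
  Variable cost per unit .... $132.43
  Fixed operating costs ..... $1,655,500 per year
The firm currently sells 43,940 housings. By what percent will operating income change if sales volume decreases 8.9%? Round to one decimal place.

Contribution at this volume is 43,940 × $61.62 = $2,707,582.80.
Subtracting fixed costs: EBIT = $2,707,582.80 − $1,655,500 = $1,052,082.80.
Degree of operating leverage = $2,707,582.80 / $1,052,082.80 = 2.5735.
Operating income changes by 2.5735 × -8.9% = -22.9%.

-22.9%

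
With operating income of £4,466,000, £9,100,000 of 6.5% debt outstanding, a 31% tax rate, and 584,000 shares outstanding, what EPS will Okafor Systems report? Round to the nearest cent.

Pre-tax income = £4,466,000 − £591,500.00 = £3,874,500.00.
After tax at 31%: net income = £3,874,500.00 × 0.69 = £2,673,405.00.
Per share: £2,673,405.00 / 584,000 shares = £4.58.

£4.58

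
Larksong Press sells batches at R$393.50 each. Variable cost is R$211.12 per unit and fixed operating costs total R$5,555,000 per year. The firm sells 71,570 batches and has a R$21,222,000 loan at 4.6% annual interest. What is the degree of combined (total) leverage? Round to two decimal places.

Contribution at this volume is 71,570 × R$182.38 = R$13,052,936.60.
EBIT = R$13,052,936.60 − R$5,555,000 = R$7,497,936.60. Interest = R$976,212.00.
DOL = R$13,052,936.60 ÷ R$7,497,936.60 = 1.7409; DFL = R$7,497,936.60 ÷ R$6,521,724.60 = 1.1497.
DCL = DOL × DFL = 1.7409 × 1.1497 = 2.0015.

2.00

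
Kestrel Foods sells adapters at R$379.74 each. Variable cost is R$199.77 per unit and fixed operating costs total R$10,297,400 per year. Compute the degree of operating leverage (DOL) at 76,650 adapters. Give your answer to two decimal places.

3.94

Contribution at this volume is 76,650 × R$179.97 = R$13,794,700.50.
Operating income = contribution − fixed costs = R$13,794,700.50 − R$10,297,400 = R$3,497,300.50.
So DOL = total CM / EBIT = R$13,794,700.50 / R$3,497,300.50 = 3.9444.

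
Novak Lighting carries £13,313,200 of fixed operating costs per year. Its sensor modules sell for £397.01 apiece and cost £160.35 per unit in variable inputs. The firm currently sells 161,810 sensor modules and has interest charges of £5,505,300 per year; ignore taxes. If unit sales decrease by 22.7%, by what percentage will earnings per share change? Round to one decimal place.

-44.6%

At 161,810 units, contribution = 161,810 × £236.66 = £38,293,954.60.
Operating income = contribution − fixed costs = £38,293,954.60 − £13,313,200 = £24,980,754.60.
After interest of £5,505,300.00, pre-tax earnings = £19,475,454.60.
Degree of combined leverage = contribution ÷ (EBIT − I) = £38,293,954.60 ÷ £19,475,454.60 = 1.9663.
%ΔEPS = DCL × %ΔSales = 1.9663 × -22.7% = -44.6%.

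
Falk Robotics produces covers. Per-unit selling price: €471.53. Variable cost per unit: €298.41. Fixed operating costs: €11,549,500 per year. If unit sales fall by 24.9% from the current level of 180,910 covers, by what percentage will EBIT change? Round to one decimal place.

Contribution at this volume is 180,910 × €173.12 = €31,319,139.20.
EBIT = €31,319,139.20 − €11,549,500 = €19,769,639.20.
So DOL = total CM / EBIT = €31,319,139.20 / €19,769,639.20 = 1.5842.
Operating income changes by 1.5842 × -24.9% = -39.4%.

-39.4%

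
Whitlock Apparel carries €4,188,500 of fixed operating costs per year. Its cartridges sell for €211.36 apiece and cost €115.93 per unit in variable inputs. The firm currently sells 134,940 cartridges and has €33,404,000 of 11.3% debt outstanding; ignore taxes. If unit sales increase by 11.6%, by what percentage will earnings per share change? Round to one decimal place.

+30.4%

Total contribution margin = 134,940 × €95.43 = €12,877,324.20.
EBIT = €12,877,324.20 − €4,188,500 = €8,688,824.20.
After interest of €3,774,652.00, pre-tax earnings = €4,914,172.20.
Degree of combined leverage = contribution ÷ (EBIT − I) = €12,877,324.20 ÷ €4,914,172.20 = 2.6204.
EPS therefore changes by 2.6204 × (+11.6%) = +30.4%.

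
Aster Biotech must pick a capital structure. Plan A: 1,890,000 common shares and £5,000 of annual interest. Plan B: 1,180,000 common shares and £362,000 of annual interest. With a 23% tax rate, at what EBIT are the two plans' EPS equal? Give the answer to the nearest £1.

£955,324

Set EPS_A = EPS_B: (EBIT − £5,000)(1 − 0.23) ÷ 1,890,000 = (EBIT − £362,000)(1 − 0.23) ÷ 1,180,000.
Cancelling (1 − t) and cross-multiplying: 1,180,000·(EBIT − 5,000) = 1,890,000·(EBIT − 362,000).
EBIT × (1,890,000 − 1,180,000) = 362,000 × 1,890,000 − 5,000 × 1,180,000 = 678,280,000,000, so EBIT = 678,280,000,000 ÷ 710,000 = 955,323.94.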